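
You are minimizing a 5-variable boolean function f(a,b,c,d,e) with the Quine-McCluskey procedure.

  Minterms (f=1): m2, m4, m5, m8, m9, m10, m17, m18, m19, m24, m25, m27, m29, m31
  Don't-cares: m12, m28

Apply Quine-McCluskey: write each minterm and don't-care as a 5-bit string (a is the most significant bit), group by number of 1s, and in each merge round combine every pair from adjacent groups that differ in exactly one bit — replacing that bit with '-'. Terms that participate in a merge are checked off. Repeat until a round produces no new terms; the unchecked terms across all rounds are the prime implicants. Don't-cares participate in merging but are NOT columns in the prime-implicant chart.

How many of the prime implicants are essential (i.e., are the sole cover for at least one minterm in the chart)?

4

Round 0: 00010✓ 00100✓ 00101✓ 01000✓ 01001✓ 01010✓ 01100✓ 10001✓ 10010✓ 10011✓ 11000✓ 11001✓ 11011✓ 11100✓ 11101✓ 11111✓
Round 1: -0010 -1000✓ -1001✓ -1100✓ 0-010 0-100 0010- 01-00✓ 010-0 0100-✓ 1-001✓ 1-011✓ 100-1✓ 1001- 11-00✓ 11-01✓ 11-11✓ 110-1✓ 1100-✓ 111-1✓ 1110-✓
Round 2: -1-00 -100- 1-0-1 11--1 11-0-
PIs = {-0010, -1-00, -100-, 0-010, 0-100, 0010-, 010-0, 1-0-1, 1001-, 11--1, 11-0-}
Coverage chart:
  m2: -0010,0-010
  m4: 0-100,0010-
  m5: 0010- ←essential
  m8: -1-00,-100-,010-0
  m9: -100- ←essential
  m10: 0-010,010-0
  m17: 1-0-1 ←essential
  m18: -0010,1001-
  m19: 1-0-1,1001-
  m24: -1-00,-100-,11-0-
  m25: -100-,1-0-1,11--1,11-0-
  m27: 1-0-1,11--1
  m29: 11--1,11-0-
  m31: 11--1 ←essential
Essential: -100-, 0010-, 1-0-1, 11--1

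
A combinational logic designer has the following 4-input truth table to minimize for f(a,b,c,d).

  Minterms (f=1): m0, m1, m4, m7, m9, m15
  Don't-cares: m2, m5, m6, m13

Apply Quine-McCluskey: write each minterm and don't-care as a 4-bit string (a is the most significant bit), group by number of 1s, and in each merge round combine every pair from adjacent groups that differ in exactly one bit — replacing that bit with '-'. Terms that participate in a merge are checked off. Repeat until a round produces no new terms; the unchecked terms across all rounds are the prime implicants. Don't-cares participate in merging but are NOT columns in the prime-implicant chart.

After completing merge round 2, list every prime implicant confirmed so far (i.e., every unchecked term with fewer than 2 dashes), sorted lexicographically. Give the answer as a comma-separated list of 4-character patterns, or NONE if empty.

NONE

[col 0] 0000*, 0001*, 0010*, 0100*, 0101*, 0110*, 0111*, 1001*, 1101*, 1111*
[col 1] -001*, -101*, -111*, 0-00*, 0-01*, 0-10*, 00-0*, 000-*, 01-0*, 01-1*, 010-*, 011-*, 1-01*, 11-1*
[col 2] --01, -1-1, 0--0, 0-0-, 01--
Prime implicants: --01, -1-1, 0--0, 0-0-, 01--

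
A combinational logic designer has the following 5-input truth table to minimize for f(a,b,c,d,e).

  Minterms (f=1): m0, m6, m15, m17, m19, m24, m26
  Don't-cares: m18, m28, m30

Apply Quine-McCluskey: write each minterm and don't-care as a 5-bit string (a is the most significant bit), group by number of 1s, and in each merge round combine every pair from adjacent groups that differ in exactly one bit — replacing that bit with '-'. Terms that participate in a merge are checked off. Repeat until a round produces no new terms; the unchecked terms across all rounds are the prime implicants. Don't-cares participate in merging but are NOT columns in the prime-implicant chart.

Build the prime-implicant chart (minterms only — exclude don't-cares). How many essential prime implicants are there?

[col 0] 00000, 00110, 01111, 10001*, 10010*, 10011*, 11000*, 11010*, 11100*, 11110*
[col 1] 1-010, 100-1, 1001-, 11-00*, 11-10*, 110-0*, 111-0*
[col 2] 11--0
Prime implicants: 00000, 00110, 01111, 1-010, 100-1, 1001-, 11--0
PI chart (minterm → PIs covering it):
  0 | 00000  (sole → essential)
  6 | 00110  (sole → essential)
  15 | 01111  (sole → essential)
  17 | 100-1  (sole → essential)
  19 | 100-1,1001-
  24 | 11--0  (sole → essential)
  26 | 1-010,11--0
Essential prime implicants: 00000, 00110, 01111, 100-1, 11--0

5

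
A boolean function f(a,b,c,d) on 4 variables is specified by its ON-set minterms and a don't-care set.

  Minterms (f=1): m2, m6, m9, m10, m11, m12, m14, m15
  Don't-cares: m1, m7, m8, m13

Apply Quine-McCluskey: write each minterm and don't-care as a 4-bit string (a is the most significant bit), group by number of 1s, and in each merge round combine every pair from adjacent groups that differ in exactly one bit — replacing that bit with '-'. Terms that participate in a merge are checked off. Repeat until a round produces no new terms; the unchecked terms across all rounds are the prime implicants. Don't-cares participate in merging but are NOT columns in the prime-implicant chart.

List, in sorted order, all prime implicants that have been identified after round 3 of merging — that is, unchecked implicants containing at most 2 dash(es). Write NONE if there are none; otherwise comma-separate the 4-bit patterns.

[col 0] 0001*, 0010*, 0110*, 0111*, 1000*, 1001*, 1010*, 1011*, 1100*, 1101*, 1110*, 1111*
[col 1] -001, -010*, -110*, -111*, 0-10*, 011-*, 1-00*, 1-01*, 1-10*, 1-11*, 10-0*, 10-1*, 100-*, 101-*, 11-0*, 11-1*, 110-*, 111-*
[col 2] --10, -11-, 1--0*, 1--1*, 1-0-*, 1-1-*, 10--*, 11--*
[col 3] 1---
Prime implicants: --10, -001, -11-, 1---

--10, -001, -11-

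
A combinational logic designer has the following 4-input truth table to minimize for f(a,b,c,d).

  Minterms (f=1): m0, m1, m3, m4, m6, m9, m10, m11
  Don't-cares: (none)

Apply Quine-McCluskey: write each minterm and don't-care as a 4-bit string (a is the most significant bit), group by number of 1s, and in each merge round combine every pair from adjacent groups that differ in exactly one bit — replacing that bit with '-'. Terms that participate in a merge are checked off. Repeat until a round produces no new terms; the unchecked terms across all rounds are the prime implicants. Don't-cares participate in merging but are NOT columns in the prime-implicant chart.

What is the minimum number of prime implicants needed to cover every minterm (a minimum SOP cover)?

4

size-2^0 implicants → 0000(✓)  0001(✓)  0011(✓)  0100(✓)  0110(✓)  1001(✓)  1010(✓)  1011(✓)
size-2^1 implicants → -001(✓)  -011(✓)  0-00  00-1(✓)  000-  01-0  10-1(✓)  101-
size-2^2 implicants → -0-1
Unchecked terms (primes): -0-1, 0-00, 000-, 01-0, 101-
Minterm coverage:
  m0 ⊆ 0-00,000-
  m1 ⊆ -0-1,000-
  m3 ⊆ -0-1 [E]
  m4 ⊆ 0-00,01-0
  m6 ⊆ 01-0 [E]
  m9 ⊆ -0-1 [E]
  m10 ⊆ 101- [E]
  m11 ⊆ -0-1,101-
E = {-0-1, 01-0, 101-}
Petrick residual → 0-00
Cover = b'd + a'c'd' + a'bd' + ab'c  |cover|=4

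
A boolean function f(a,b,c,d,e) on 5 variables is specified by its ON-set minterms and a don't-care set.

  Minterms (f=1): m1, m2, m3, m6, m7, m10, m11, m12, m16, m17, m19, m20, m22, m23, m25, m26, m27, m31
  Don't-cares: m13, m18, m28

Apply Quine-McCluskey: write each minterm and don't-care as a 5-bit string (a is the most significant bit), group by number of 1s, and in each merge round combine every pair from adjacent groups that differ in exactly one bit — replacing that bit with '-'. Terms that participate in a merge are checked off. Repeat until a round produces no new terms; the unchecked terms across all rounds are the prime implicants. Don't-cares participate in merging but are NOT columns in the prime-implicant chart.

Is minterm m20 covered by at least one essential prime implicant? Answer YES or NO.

NO

[col 0] 00001*, 00010*, 00011*, 00110*, 00111*, 01010*, 01011*, 01100*, 01101*, 10000*, 10001*, 10010*, 10011*, 10100*, 10110*, 10111*, 11001*, 11010*, 11011*, 11100*, 11111*
[col 1] -0001*, -0010*, -0011*, -0110*, -0111*, -1010*, -1011*, -1100, 0-010*, 0-011*, 00-10*, 00-11*, 000-1*, 0001-*, 0011-*, 0101-*, 0110-, 1-001*, 1-010*, 1-011*, 1-100, 1-111*, 10-00*, 10-10*, 10-11*, 100-0*, 100-1*, 1000-*, 1001-*, 101-0*, 1011-*, 11-11*, 110-1*, 1101-*
[col 2] --010*, --011*, -0-10*, -0-11*, -00-1, -001-*, -011-*, -101-*, 0-01-*, 00-1-*, 1--11, 1-0-1, 1-01-*, 10--0, 10-1-*, 100--
[col 3] --01-, -0-1-
Prime implicants: --01-, -0-1-, -00-1, -1100, 0110-, 1--11, 1-0-1, 1-100, 10--0, 100--
PI chart (minterm → PIs covering it):
  1 | -00-1  (sole → essential)
  2 | --01-,-0-1-
  3 | --01-,-0-1-,-00-1
  6 | -0-1-  (sole → essential)
  7 | -0-1-  (sole → essential)
  10 | --01-  (sole → essential)
  11 | --01-  (sole → essential)
  12 | -1100,0110-
  16 | 10--0,100--
  17 | -00-1,1-0-1,100--
  19 | --01-,-0-1-,-00-1,1--11,1-0-1,100--
  20 | 1-100,10--0
  22 | -0-1-,10--0
  23 | -0-1-,1--11
  25 | 1-0-1  (sole → essential)
  26 | --01-  (sole → essential)
  27 | --01-,1--11,1-0-1
  31 | 1--11  (sole → essential)
Essential prime implicants: --01-, -0-1-, -00-1, 1--11, 1-0-1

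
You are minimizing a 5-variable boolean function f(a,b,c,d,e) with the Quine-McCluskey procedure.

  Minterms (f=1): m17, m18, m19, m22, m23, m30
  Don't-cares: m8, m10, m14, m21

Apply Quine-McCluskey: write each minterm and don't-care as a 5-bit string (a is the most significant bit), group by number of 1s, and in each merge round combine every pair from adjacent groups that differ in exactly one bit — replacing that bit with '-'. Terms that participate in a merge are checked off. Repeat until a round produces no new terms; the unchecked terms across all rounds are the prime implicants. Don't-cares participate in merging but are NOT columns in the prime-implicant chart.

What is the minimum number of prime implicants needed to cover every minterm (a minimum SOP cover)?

3

size-2^0 implicants → 01000(✓)  01010(✓)  01110(✓)  10001(✓)  10010(✓)  10011(✓)  10101(✓)  10110(✓)  10111(✓)  11110(✓)
size-2^1 implicants → -1110  01-10  010-0  1-110  10-01(✓)  10-10(✓)  10-11(✓)  100-1(✓)  1001-(✓)  101-1(✓)  1011-(✓)
size-2^2 implicants → 10--1  10-1-
Unchecked terms (primes): -1110, 01-10, 010-0, 1-110, 10--1, 10-1-
Minterm coverage:
  m17 ⊆ 10--1 [E]
  m18 ⊆ 10-1- [E]
  m19 ⊆ 10--1,10-1-
  m22 ⊆ 1-110,10-1-
  m23 ⊆ 10--1,10-1-
  m30 ⊆ -1110,1-110
E = {10--1, 10-1-}
Petrick residual → -1110
Cover = bcde' + ab'e + ab'd  |cover|=3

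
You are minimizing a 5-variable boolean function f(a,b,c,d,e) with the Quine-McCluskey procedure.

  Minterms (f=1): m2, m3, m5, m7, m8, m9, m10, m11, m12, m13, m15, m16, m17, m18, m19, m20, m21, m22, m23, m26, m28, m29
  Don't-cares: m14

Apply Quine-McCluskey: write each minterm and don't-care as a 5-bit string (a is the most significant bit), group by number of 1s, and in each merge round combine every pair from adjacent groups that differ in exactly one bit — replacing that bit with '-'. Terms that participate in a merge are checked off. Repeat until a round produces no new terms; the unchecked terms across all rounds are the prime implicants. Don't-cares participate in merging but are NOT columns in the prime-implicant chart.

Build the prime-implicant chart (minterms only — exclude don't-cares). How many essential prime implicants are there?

3

Round 0: 00010✓ 00011✓ 00101✓ 00111✓ 01000✓ 01001✓ 01010✓ 01011✓ 01100✓ 01101✓ 01110✓ 01111✓ 10000✓ 10001✓ 10010✓ 10011✓ 10100✓ 10101✓ 10110✓ 10111✓ 11010✓ 11100✓ 11101✓
Round 1: -0010✓ -0011✓ -0101✓ -0111✓ -1010✓ -1100✓ -1101✓ 0-010✓ 0-011✓ 0-101✓ 0-111✓ 00-11✓ 0001-✓ 001-1✓ 01-00✓ 01-01✓ 01-10✓ 01-11✓ 010-0✓ 010-1✓ 0100-✓ 0101-✓ 011-0✓ 011-1✓ 0110-✓ 0111-✓ 1-010✓ 1-100✓ 1-101✓ 10-00✓ 10-01✓ 10-10✓ 10-11✓ 100-0✓ 100-1✓ 1000-✓ 1001-✓ 101-0✓ 101-1✓ 1010-✓ 1011-✓ 1110-✓
Round 2: --010 --101 -0-11 -001- -01-1 -110- 0--11 0-01- 0-1-1 01--0✓ 01--1✓ 01-0-✓ 01-1-✓ 010--✓ 011--✓ 1-10- 10--0✓ 10--1✓ 10-0-✓ 10-1-✓ 100--✓ 101--✓
Round 3: 01--- 10---
PIs = {--010, --101, -0-11, -001-, -01-1, -110-, 0--11, 0-01-, 0-1-1, 01---, 1-10-, 10---}
Coverage chart:
  m2: --010,-001-,0-01-
  m3: -0-11,-001-,0--11,0-01-
  m5: --101,-01-1,0-1-1
  m7: -0-11,-01-1,0--11,0-1-1
  m8: 01--- ←essential
  m9: 01--- ←essential
  m10: --010,0-01-,01---
  m11: 0--11,0-01-,01---
  m12: -110-,01---
  m13: --101,-110-,0-1-1,01---
  m15: 0--11,0-1-1,01---
  m16: 10--- ←essential
  m17: 10--- ←essential
  m18: --010,-001-,10---
  m19: -0-11,-001-,10---
  m20: 1-10-,10---
  m21: --101,-01-1,1-10-,10---
  m22: 10--- ←essential
  m23: -0-11,-01-1,10---
  m26: --010 ←essential
  m28: -110-,1-10-
  m29: --101,-110-,1-10-
Essential: --010, 01---, 10---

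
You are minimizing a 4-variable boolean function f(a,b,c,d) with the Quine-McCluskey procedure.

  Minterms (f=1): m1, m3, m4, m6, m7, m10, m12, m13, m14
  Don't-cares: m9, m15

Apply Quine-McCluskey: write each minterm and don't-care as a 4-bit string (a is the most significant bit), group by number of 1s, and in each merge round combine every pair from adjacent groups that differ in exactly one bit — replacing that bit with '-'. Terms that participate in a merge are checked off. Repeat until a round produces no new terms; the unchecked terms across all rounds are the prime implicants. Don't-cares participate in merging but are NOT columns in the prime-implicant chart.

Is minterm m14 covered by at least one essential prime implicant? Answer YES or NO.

Round 0: 0001✓ 0011✓ 0100✓ 0110✓ 0111✓ 1001✓ 1010✓ 1100✓ 1101✓ 1110✓ 1111✓
Round 1: -001 -100✓ -110✓ -111✓ 0-11 00-1 01-0✓ 011-✓ 1-01 1-10 11-0✓ 11-1✓ 110-✓ 111-✓
Round 2: -1-0 -11- 11--
PIs = {-001, -1-0, -11-, 0-11, 00-1, 1-01, 1-10, 11--}
Coverage chart:
  m1: -001,00-1
  m3: 0-11,00-1
  m4: -1-0 ←essential
  m6: -1-0,-11-
  m7: -11-,0-11
  m10: 1-10 ←essential
  m12: -1-0,11--
  m13: 1-01,11--
  m14: -1-0,-11-,1-10,11--
Essential: -1-0, 1-10

YES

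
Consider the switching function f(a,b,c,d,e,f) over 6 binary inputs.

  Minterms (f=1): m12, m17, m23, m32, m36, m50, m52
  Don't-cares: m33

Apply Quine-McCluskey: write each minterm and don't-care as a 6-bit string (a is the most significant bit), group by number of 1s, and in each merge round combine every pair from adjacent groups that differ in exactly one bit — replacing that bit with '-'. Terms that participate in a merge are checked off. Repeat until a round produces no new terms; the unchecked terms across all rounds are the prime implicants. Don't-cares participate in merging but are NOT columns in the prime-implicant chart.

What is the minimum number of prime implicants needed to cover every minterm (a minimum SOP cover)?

6

[col 0] 001100, 010001, 010111, 100000*, 100001*, 100100*, 110010, 110100*
[col 1] 1-0100, 100-00, 10000-
Prime implicants: 001100, 010001, 010111, 1-0100, 100-00, 10000-, 110010
PI chart (minterm → PIs covering it):
  12 | 001100  (sole → essential)
  17 | 010001  (sole → essential)
  23 | 010111  (sole → essential)
  32 | 100-00,10000-
  36 | 1-0100,100-00
  50 | 110010  (sole → essential)
  52 | 1-0100  (sole → essential)
Essential prime implicants: 001100, 010001, 010111, 1-0100, 110010
Petrick residual → 100-00
Minimum SOP uses 6 PIs: a'b'cde'f' + a'bc'd'e'f + a'bc'def + ac'de'f' + ab'c'e'f' + abc'd'ef'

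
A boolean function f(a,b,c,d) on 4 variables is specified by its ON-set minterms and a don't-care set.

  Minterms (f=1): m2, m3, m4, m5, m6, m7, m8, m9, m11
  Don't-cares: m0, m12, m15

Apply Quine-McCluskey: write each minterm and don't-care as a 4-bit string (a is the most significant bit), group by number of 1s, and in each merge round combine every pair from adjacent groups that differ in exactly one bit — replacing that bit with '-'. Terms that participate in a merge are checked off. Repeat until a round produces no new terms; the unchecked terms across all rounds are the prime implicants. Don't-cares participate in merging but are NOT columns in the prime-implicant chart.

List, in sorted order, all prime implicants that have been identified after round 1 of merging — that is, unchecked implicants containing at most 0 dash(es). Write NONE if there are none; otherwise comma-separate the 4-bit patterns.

NONE

[col 0] 0000*, 0010*, 0011*, 0100*, 0101*, 0110*, 0111*, 1000*, 1001*, 1011*, 1100*, 1111*
[col 1] -000*, -011*, -100*, -111*, 0-00*, 0-10*, 0-11*, 00-0*, 001-*, 01-0*, 01-1*, 010-*, 011-*, 1-00*, 1-11*, 10-1, 100-
[col 2] --00, --11, 0--0, 0-1-, 01--
Prime implicants: --00, --11, 0--0, 0-1-, 01--, 10-1, 100-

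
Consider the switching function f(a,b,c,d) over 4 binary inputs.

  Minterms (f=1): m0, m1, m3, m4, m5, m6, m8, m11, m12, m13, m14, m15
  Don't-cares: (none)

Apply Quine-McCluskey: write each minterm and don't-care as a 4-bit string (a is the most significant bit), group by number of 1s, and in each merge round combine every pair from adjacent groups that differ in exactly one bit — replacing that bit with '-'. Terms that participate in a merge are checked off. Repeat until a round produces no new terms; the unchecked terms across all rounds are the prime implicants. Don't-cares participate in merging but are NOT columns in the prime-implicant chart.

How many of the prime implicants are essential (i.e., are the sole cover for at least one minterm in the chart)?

[col 0] 0000*, 0001*, 0011*, 0100*, 0101*, 0110*, 1000*, 1011*, 1100*, 1101*, 1110*, 1111*
[col 1] -000*, -011, -100*, -101*, -110*, 0-00*, 0-01*, 00-1, 000-*, 01-0*, 010-*, 1-00*, 1-11, 11-0*, 11-1*, 110-*, 111-*
[col 2] --00, -1-0, -10-, 0-0-, 11--
Prime implicants: --00, -011, -1-0, -10-, 0-0-, 00-1, 1-11, 11--
PI chart (minterm → PIs covering it):
  0 | --00,0-0-
  1 | 0-0-,00-1
  3 | -011,00-1
  4 | --00,-1-0,-10-,0-0-
  5 | -10-,0-0-
  6 | -1-0  (sole → essential)
  8 | --00  (sole → essential)
  11 | -011,1-11
  12 | --00,-1-0,-10-,11--
  13 | -10-,11--
  14 | -1-0,11--
  15 | 1-11,11--
Essential prime implicants: --00, -1-0

2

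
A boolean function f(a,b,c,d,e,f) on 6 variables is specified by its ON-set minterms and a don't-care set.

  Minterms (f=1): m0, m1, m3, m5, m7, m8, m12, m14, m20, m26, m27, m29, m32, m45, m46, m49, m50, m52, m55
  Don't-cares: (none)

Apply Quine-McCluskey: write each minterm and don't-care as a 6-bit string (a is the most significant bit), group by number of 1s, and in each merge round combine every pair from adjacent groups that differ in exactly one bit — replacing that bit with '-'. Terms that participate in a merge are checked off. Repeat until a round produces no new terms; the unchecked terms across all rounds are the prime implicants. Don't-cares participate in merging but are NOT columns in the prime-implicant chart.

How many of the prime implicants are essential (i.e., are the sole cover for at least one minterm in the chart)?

size-2^0 implicants → 000000(✓)  000001(✓)  000011(✓)  000101(✓)  000111(✓)  001000(✓)  001100(✓)  001110(✓)  010100(✓)  011010(✓)  011011(✓)  011101  100000(✓)  101101  101110(✓)  110001  110010  110100(✓)  110111
size-2^1 implicants → -00000  -01110  -10100  00-000  000-01(✓)  000-11(✓)  0000-1(✓)  00000-  0001-1(✓)  001-00  0011-0  01101-
size-2^2 implicants → 000--1
Unchecked terms (primes): -00000, -01110, -10100, 00-000, 000--1, 00000-, 001-00, 0011-0, 01101-, 011101, 101101, 110001, 110010, 110111
Minterm coverage:
  m0 ⊆ -00000,00-000,00000-
  m1 ⊆ 000--1,00000-
  m3 ⊆ 000--1 [E]
  m5 ⊆ 000--1 [E]
  m7 ⊆ 000--1 [E]
  m8 ⊆ 00-000,001-00
  m12 ⊆ 001-00,0011-0
  m14 ⊆ -01110,0011-0
  m20 ⊆ -10100 [E]
  m26 ⊆ 01101- [E]
  m27 ⊆ 01101- [E]
  m29 ⊆ 011101 [E]
  m32 ⊆ -00000 [E]
  m45 ⊆ 101101 [E]
  m46 ⊆ -01110 [E]
  m49 ⊆ 110001 [E]
  m50 ⊆ 110010 [E]
  m52 ⊆ -10100 [E]
  m55 ⊆ 110111 [E]
E = {-00000, -01110, -10100, 000--1, 01101-, 011101, 101101, 110001, 110010, 110111}

10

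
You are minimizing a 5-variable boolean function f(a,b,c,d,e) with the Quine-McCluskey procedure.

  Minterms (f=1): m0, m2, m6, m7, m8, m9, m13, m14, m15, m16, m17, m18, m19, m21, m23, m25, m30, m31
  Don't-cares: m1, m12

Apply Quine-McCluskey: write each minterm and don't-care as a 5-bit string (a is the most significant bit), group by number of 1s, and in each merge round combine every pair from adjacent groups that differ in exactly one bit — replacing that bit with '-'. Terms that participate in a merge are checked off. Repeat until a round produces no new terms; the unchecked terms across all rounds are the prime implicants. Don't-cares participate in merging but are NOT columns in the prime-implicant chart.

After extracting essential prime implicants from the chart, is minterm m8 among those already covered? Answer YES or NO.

NO

size-2^0 implicants → 00000(✓)  00001(✓)  00010(✓)  00110(✓)  00111(✓)  01000(✓)  01001(✓)  01100(✓)  01101(✓)  01110(✓)  01111(✓)  10000(✓)  10001(✓)  10010(✓)  10011(✓)  10101(✓)  10111(✓)  11001(✓)  11110(✓)  11111(✓)
size-2^1 implicants → -0000(✓)  -0001(✓)  -0010(✓)  -0111(✓)  -1001(✓)  -1110(✓)  -1111(✓)  0-000(✓)  0-001(✓)  0-110(✓)  0-111(✓)  00-10  000-0(✓)  0000-(✓)  0011-(✓)  01-00(✓)  01-01(✓)  0100-(✓)  011-0(✓)  011-1(✓)  0110-(✓)  0111-(✓)  1-001(✓)  1-111(✓)  10-01(✓)  10-11(✓)  100-0(✓)  100-1(✓)  1000-(✓)  1001-(✓)  101-1(✓)  1111-(✓)
size-2^2 implicants → --001  --111  -00-0  -000-  -111-  0-00-  0-11-  01-0-  011--  10--1  100--
Unchecked terms (primes): --001, --111, -00-0, -000-, -111-, 0-00-, 0-11-, 00-10, 01-0-, 011--, 10--1, 100--
Minterm coverage:
  m0 ⊆ -00-0,-000-,0-00-
  m2 ⊆ -00-0,00-10
  m6 ⊆ 0-11-,00-10
  m7 ⊆ --111,0-11-
  m8 ⊆ 0-00-,01-0-
  m9 ⊆ --001,0-00-,01-0-
  m13 ⊆ 01-0-,011--
  m14 ⊆ -111-,0-11-,011--
  m15 ⊆ --111,-111-,0-11-,011--
  m16 ⊆ -00-0,-000-,100--
  m17 ⊆ --001,-000-,10--1,100--
  m18 ⊆ -00-0,100--
  m19 ⊆ 10--1,100--
  m21 ⊆ 10--1 [E]
  m23 ⊆ --111,10--1
  m25 ⊆ --001 [E]
  m30 ⊆ -111- [E]
  m31 ⊆ --111,-111-
E = {--001, -111-, 10--1}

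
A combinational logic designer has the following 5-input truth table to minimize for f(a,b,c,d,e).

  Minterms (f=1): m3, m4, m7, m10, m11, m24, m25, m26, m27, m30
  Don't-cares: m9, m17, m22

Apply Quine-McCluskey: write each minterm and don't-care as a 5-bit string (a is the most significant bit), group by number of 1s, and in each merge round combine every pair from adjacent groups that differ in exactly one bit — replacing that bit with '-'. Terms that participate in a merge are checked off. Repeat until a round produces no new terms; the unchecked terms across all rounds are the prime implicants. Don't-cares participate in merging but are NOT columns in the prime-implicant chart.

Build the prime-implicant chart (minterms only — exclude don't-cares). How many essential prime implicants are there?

4

Round 0: 00011✓ 00100 00111✓ 01001✓ 01010✓ 01011✓ 10001✓ 10110✓ 11000✓ 11001✓ 11010✓ 11011✓ 11110✓
Round 1: -1001✓ -1010✓ -1011✓ 0-011 00-11 010-1✓ 0101-✓ 1-001 1-110 11-10 110-0✓ 110-1✓ 1100-✓ 1101-✓
Round 2: -10-1 -101- 110--
PIs = {-10-1, -101-, 0-011, 00-11, 00100, 1-001, 1-110, 11-10, 110--}
Coverage chart:
  m3: 0-011,00-11
  m4: 00100 ←essential
  m7: 00-11 ←essential
  m10: -101- ←essential
  m11: -10-1,-101-,0-011
  m24: 110-- ←essential
  m25: -10-1,1-001,110--
  m26: -101-,11-10,110--
  m27: -10-1,-101-,110--
  m30: 1-110,11-10
Essential: -101-, 00-11, 00100, 110--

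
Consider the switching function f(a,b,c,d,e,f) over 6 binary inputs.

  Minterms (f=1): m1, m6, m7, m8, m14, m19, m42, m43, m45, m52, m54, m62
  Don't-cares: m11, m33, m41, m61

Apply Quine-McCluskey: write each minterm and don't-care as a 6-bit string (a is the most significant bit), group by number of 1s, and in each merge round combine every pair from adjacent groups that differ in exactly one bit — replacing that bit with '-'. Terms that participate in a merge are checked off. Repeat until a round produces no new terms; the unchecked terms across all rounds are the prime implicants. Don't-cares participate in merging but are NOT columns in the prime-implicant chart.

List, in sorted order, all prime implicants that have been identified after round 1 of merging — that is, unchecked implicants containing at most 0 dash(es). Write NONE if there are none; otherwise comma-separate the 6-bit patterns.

size-2^0 implicants → 000001(✓)  000110(✓)  000111(✓)  001000  001011(✓)  001110(✓)  010011  100001(✓)  101001(✓)  101010(✓)  101011(✓)  101101(✓)  110100(✓)  110110(✓)  111101(✓)  111110(✓)
size-2^1 implicants → -00001  -01011  00-110  00011-  1-1101  10-001  101-01  1010-1  10101-  11-110  1101-0
Unchecked terms (primes): -00001, -01011, 00-110, 00011-, 001000, 010011, 1-1101, 10-001, 101-01, 1010-1, 10101-, 11-110, 1101-0

001000, 010011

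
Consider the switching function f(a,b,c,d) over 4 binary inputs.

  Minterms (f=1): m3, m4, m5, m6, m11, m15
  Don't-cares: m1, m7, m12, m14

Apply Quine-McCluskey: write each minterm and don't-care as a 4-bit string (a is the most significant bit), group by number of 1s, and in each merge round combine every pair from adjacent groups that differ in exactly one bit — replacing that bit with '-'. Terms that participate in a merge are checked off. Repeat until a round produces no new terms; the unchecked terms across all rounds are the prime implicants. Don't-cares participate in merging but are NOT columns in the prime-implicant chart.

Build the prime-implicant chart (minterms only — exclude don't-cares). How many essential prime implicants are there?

1

[col 0] 0001*, 0011*, 0100*, 0101*, 0110*, 0111*, 1011*, 1100*, 1110*, 1111*
[col 1] -011*, -100*, -110*, -111*, 0-01*, 0-11*, 00-1*, 01-0*, 01-1*, 010-*, 011-*, 1-11*, 11-0*, 111-*
[col 2] --11, -1-0, -11-, 0--1, 01--
Prime implicants: --11, -1-0, -11-, 0--1, 01--
PI chart (minterm → PIs covering it):
  3 | --11,0--1
  4 | -1-0,01--
  5 | 0--1,01--
  6 | -1-0,-11-,01--
  11 | --11  (sole → essential)
  15 | --11,-11-
Essential prime implicants: --11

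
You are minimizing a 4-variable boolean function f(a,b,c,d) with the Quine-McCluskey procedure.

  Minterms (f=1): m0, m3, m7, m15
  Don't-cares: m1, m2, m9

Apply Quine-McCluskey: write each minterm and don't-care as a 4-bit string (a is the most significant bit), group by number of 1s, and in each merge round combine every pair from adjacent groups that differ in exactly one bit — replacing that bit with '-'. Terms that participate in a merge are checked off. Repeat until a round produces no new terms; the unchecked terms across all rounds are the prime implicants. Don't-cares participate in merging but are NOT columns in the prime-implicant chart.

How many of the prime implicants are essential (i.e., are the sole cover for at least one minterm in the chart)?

[col 0] 0000*, 0001*, 0010*, 0011*, 0111*, 1001*, 1111*
[col 1] -001, -111, 0-11, 00-0*, 00-1*, 000-*, 001-*
[col 2] 00--
Prime implicants: -001, -111, 0-11, 00--
PI chart (minterm → PIs covering it):
  0 | 00--  (sole → essential)
  3 | 0-11,00--
  7 | -111,0-11
  15 | -111  (sole → essential)
Essential prime implicants: -111, 00--

2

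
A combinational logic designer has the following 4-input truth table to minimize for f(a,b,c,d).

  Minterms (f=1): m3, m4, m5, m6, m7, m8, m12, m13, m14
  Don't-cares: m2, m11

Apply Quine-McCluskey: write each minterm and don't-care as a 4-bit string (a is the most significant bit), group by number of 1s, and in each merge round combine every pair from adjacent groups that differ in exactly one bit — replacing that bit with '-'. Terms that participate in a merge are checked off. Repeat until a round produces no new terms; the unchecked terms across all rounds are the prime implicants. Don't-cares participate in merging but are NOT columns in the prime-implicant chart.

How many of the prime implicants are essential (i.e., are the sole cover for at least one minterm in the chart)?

size-2^0 implicants → 0010(✓)  0011(✓)  0100(✓)  0101(✓)  0110(✓)  0111(✓)  1000(✓)  1011(✓)  1100(✓)  1101(✓)  1110(✓)
size-2^1 implicants → -011  -100(✓)  -101(✓)  -110(✓)  0-10(✓)  0-11(✓)  001-(✓)  01-0(✓)  01-1(✓)  010-(✓)  011-(✓)  1-00  11-0(✓)  110-(✓)
size-2^2 implicants → -1-0  -10-  0-1-  01--
Unchecked terms (primes): -011, -1-0, -10-, 0-1-, 01--, 1-00
Minterm coverage:
  m3 ⊆ -011,0-1-
  m4 ⊆ -1-0,-10-,01--
  m5 ⊆ -10-,01--
  m6 ⊆ -1-0,0-1-,01--
  m7 ⊆ 0-1-,01--
  m8 ⊆ 1-00 [E]
  m12 ⊆ -1-0,-10-,1-00
  m13 ⊆ -10- [E]
  m14 ⊆ -1-0 [E]
E = {-1-0, -10-, 1-00}

3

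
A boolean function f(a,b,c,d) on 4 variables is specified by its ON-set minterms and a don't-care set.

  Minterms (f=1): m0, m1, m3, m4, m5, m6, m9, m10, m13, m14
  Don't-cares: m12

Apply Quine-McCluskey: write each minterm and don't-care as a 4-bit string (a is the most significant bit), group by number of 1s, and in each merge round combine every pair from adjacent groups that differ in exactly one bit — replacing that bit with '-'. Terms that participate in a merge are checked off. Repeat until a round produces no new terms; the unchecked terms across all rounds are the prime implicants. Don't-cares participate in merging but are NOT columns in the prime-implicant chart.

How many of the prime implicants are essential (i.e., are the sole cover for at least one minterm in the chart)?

5

[col 0] 0000*, 0001*, 0011*, 0100*, 0101*, 0110*, 1001*, 1010*, 1100*, 1101*, 1110*
[col 1] -001*, -100*, -101*, -110*, 0-00*, 0-01*, 00-1, 000-*, 01-0*, 010-*, 1-01*, 1-10, 11-0*, 110-*
[col 2] --01, -1-0, -10-, 0-0-
Prime implicants: --01, -1-0, -10-, 0-0-, 00-1, 1-10
PI chart (minterm → PIs covering it):
  0 | 0-0-  (sole → essential)
  1 | --01,0-0-,00-1
  3 | 00-1  (sole → essential)
  4 | -1-0,-10-,0-0-
  5 | --01,-10-,0-0-
  6 | -1-0  (sole → essential)
  9 | --01  (sole → essential)
  10 | 1-10  (sole → essential)
  13 | --01,-10-
  14 | -1-0,1-10
Essential prime implicants: --01, -1-0, 0-0-, 00-1, 1-10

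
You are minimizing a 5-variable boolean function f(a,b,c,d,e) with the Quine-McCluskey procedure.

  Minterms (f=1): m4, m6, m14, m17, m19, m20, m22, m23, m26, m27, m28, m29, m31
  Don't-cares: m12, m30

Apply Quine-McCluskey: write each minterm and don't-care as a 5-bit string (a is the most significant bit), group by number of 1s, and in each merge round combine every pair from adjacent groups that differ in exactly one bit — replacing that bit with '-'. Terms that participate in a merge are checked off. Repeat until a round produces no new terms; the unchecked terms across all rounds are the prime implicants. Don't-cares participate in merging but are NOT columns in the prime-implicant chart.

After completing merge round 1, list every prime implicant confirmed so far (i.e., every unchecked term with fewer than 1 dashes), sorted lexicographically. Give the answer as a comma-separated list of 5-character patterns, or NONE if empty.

Round 0: 00100✓ 00110✓ 01100✓ 01110✓ 10001✓ 10011✓ 10100✓ 10110✓ 10111✓ 11010✓ 11011✓ 11100✓ 11101✓ 11110✓ 11111✓
Round 1: -0100✓ -0110✓ -1100✓ -1110✓ 0-100✓ 0-110✓ 001-0✓ 011-0✓ 1-011✓ 1-100✓ 1-110✓ 1-111✓ 10-11✓ 100-1 101-0✓ 1011-✓ 11-10✓ 11-11✓ 1101-✓ 111-0✓ 111-1✓ 1110-✓ 1111-✓
Round 2: --100✓ --110✓ -01-0✓ -11-0✓ 0-1-0✓ 1--11 1-1-0✓ 1-11- 11-1- 111--
Round 3: --1-0
PIs = {--1-0, 1--11, 1-11-, 100-1, 11-1-, 111--}

NONE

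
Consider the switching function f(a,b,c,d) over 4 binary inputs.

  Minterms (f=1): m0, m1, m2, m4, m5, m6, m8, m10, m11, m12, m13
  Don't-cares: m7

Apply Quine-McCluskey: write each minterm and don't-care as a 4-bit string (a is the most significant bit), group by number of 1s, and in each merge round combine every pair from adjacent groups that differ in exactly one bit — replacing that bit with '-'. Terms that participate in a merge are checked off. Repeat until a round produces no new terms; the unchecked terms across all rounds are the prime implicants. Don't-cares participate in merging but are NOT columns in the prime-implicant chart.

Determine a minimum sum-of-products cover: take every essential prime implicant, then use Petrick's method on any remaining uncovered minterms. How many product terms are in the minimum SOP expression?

[col 0] 0000*, 0001*, 0010*, 0100*, 0101*, 0110*, 0111*, 1000*, 1010*, 1011*, 1100*, 1101*
[col 1] -000*, -010*, -100*, -101*, 0-00*, 0-01*, 0-10*, 00-0*, 000-*, 01-0*, 01-1*, 010-*, 011-*, 1-00*, 10-0*, 101-, 110-*
[col 2] --00, -0-0, -10-, 0--0, 0-0-, 01--
Prime implicants: --00, -0-0, -10-, 0--0, 0-0-, 01--, 101-
PI chart (minterm → PIs covering it):
  0 | --00,-0-0,0--0,0-0-
  1 | 0-0-  (sole → essential)
  2 | -0-0,0--0
  4 | --00,-10-,0--0,0-0-,01--
  5 | -10-,0-0-,01--
  6 | 0--0,01--
  8 | --00,-0-0
  10 | -0-0,101-
  11 | 101-  (sole → essential)
  12 | --00,-10-
  13 | -10-  (sole → essential)
Essential prime implicants: -10-, 0-0-, 101-
Petrick residual → --00, 0--0
Minimum SOP uses 5 PIs: c'd' + bc' + a'd' + a'c' + ab'c

5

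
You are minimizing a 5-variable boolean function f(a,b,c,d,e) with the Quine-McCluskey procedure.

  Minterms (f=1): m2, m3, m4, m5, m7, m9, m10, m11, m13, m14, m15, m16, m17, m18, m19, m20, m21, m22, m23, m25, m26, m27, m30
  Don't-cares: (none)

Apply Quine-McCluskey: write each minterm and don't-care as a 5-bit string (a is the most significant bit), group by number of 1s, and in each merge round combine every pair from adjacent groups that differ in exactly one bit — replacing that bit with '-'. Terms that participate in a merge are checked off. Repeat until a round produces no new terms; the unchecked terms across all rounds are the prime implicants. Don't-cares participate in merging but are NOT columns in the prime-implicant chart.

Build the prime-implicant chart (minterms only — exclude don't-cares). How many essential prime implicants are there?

3

size-2^0 implicants → 00010(✓)  00011(✓)  00100(✓)  00101(✓)  00111(✓)  01001(✓)  01010(✓)  01011(✓)  01101(✓)  01110(✓)  01111(✓)  10000(✓)  10001(✓)  10010(✓)  10011(✓)  10100(✓)  10101(✓)  10110(✓)  10111(✓)  11001(✓)  11010(✓)  11011(✓)  11110(✓)
size-2^1 implicants → -0010(✓)  -0011(✓)  -0100(✓)  -0101(✓)  -0111(✓)  -1001(✓)  -1010(✓)  -1011(✓)  -1110(✓)  0-010(✓)  0-011(✓)  0-101(✓)  0-111(✓)  00-11(✓)  0001-(✓)  001-1(✓)  0010-(✓)  01-01(✓)  01-10(✓)  01-11(✓)  010-1(✓)  0101-(✓)  011-1(✓)  0111-(✓)  1-001(✓)  1-010(✓)  1-011(✓)  1-110(✓)  10-00(✓)  10-01(✓)  10-10(✓)  10-11(✓)  100-0(✓)  100-1(✓)  1000-(✓)  1001-(✓)  101-0(✓)  101-1(✓)  1010-(✓)  1011-(✓)  11-10(✓)  110-1(✓)  1101-(✓)
size-2^2 implicants → --010(✓)  --011(✓)  -0-11  -001-(✓)  -01-1  -010-  -1-10  -10-1  -101-(✓)  0--11  0-01-(✓)  0-1-1  01--1  01-1-  1--10  1-0-1  1-01-(✓)  10--0(✓)  10--1(✓)  10-0-(✓)  10-1-(✓)  100--(✓)  101--(✓)
size-2^3 implicants → --01-  10---
Unchecked terms (primes): --01-, -0-11, -01-1, -010-, -1-10, -10-1, 0--11, 0-1-1, 01--1, 01-1-, 1--10, 1-0-1, 10---
Minterm coverage:
  m2 ⊆ --01- [E]
  m3 ⊆ --01-,-0-11,0--11
  m4 ⊆ -010- [E]
  m5 ⊆ -01-1,-010-,0-1-1
  m7 ⊆ -0-11,-01-1,0--11,0-1-1
  m9 ⊆ -10-1,01--1
  m10 ⊆ --01-,-1-10,01-1-
  m11 ⊆ --01-,-10-1,0--11,01--1,01-1-
  m13 ⊆ 0-1-1,01--1
  m14 ⊆ -1-10,01-1-
  m15 ⊆ 0--11,0-1-1,01--1,01-1-
  m16 ⊆ 10--- [E]
  m17 ⊆ 1-0-1,10---
  m18 ⊆ --01-,1--10,10---
  m19 ⊆ --01-,-0-11,1-0-1,10---
  m20 ⊆ -010-,10---
  m21 ⊆ -01-1,-010-,10---
  m22 ⊆ 1--10,10---
  m23 ⊆ -0-11,-01-1,10---
  m25 ⊆ -10-1,1-0-1
  m26 ⊆ --01-,-1-10,1--10
  m27 ⊆ --01-,-10-1,1-0-1
  m30 ⊆ -1-10,1--10
E = {--01-, -010-, 10---}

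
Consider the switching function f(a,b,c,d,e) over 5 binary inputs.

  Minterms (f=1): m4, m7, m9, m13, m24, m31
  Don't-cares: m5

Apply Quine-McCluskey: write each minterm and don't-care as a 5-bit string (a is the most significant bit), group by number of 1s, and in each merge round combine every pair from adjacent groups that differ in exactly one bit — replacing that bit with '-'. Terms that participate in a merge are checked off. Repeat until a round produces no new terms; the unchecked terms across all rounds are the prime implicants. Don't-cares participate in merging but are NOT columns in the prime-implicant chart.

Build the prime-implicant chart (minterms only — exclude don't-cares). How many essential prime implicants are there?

Round 0: 00100✓ 00101✓ 00111✓ 01001✓ 01101✓ 11000 11111
Round 1: 0-101 001-1 0010- 01-01
PIs = {0-101, 001-1, 0010-, 01-01, 11000, 11111}
Coverage chart:
  m4: 0010- ←essential
  m7: 001-1 ←essential
  m9: 01-01 ←essential
  m13: 0-101,01-01
  m24: 11000 ←essential
  m31: 11111 ←essential
Essential: 001-1, 0010-, 01-01, 11000, 11111

5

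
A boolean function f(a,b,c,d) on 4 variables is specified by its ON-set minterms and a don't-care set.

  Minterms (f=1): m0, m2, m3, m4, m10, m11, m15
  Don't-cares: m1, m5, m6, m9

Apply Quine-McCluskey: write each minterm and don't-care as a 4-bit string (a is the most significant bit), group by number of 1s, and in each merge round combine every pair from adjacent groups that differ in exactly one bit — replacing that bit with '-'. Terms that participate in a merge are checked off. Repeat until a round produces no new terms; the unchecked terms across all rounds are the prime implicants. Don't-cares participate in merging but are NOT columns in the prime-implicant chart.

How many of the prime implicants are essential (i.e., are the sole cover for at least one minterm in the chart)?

2

[col 0] 0000*, 0001*, 0010*, 0011*, 0100*, 0101*, 0110*, 1001*, 1010*, 1011*, 1111*
[col 1] -001*, -010*, -011*, 0-00*, 0-01*, 0-10*, 00-0*, 00-1*, 000-*, 001-*, 01-0*, 010-*, 1-11, 10-1*, 101-*
[col 2] -0-1, -01-, 0--0, 0-0-, 00--
Prime implicants: -0-1, -01-, 0--0, 0-0-, 00--, 1-11
PI chart (minterm → PIs covering it):
  0 | 0--0,0-0-,00--
  2 | -01-,0--0,00--
  3 | -0-1,-01-,00--
  4 | 0--0,0-0-
  10 | -01-  (sole → essential)
  11 | -0-1,-01-,1-11
  15 | 1-11  (sole → essential)
Essential prime implicants: -01-, 1-11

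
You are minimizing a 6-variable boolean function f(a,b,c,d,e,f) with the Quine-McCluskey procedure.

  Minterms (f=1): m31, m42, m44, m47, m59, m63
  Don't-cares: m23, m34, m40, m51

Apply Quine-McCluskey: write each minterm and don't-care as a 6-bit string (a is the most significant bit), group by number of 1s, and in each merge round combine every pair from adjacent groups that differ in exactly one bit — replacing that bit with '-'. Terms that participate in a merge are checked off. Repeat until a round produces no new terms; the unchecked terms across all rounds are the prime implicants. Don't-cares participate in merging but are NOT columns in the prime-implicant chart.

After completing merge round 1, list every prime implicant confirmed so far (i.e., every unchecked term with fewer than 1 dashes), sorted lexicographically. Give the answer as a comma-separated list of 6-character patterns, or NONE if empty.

NONE

Round 0: 010111✓ 011111✓ 100010✓ 101000✓ 101010✓ 101100✓ 101111✓ 110011✓ 111011✓ 111111✓
Round 1: -11111 01-111 1-1111 10-010 101-00 1010-0 11-011 111-11
PIs = {-11111, 01-111, 1-1111, 10-010, 101-00, 1010-0, 11-011, 111-11}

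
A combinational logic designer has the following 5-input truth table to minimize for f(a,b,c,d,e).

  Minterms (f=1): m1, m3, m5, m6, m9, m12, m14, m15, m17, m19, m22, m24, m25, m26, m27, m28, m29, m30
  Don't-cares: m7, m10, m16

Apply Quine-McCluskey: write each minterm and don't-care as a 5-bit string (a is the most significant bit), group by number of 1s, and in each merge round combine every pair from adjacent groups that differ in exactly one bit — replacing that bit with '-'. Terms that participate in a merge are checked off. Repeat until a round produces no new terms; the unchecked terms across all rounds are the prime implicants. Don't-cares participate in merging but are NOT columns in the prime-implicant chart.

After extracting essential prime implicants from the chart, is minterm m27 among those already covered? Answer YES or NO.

size-2^0 implicants → 00001(✓)  00011(✓)  00101(✓)  00110(✓)  00111(✓)  01001(✓)  01010(✓)  01100(✓)  01110(✓)  01111(✓)  10000(✓)  10001(✓)  10011(✓)  10110(✓)  11000(✓)  11001(✓)  11010(✓)  11011(✓)  11100(✓)  11101(✓)  11110(✓)
size-2^1 implicants → -0001(✓)  -0011(✓)  -0110(✓)  -1001(✓)  -1010(✓)  -1100(✓)  -1110(✓)  0-001(✓)  0-110(✓)  0-111(✓)  00-01(✓)  00-11(✓)  000-1(✓)  001-1(✓)  0011-(✓)  01-10(✓)  011-0(✓)  0111-(✓)  1-000(✓)  1-001(✓)  1-011(✓)  1-110(✓)  100-1(✓)  1000-(✓)  11-00(✓)  11-01(✓)  11-10(✓)  110-0(✓)  110-1(✓)  1100-(✓)  1101-(✓)  111-0(✓)  1110-(✓)
size-2^2 implicants → --001  --110  -00-1  -1-10  -11-0  0-11-  00--1  1-0-1  1-00-  11--0  11-0-  110--
Unchecked terms (primes): --001, --110, -00-1, -1-10, -11-0, 0-11-, 00--1, 1-0-1, 1-00-, 11--0, 11-0-, 110--
Minterm coverage:
  m1 ⊆ --001,-00-1,00--1
  m3 ⊆ -00-1,00--1
  m5 ⊆ 00--1 [E]
  m6 ⊆ --110,0-11-
  m9 ⊆ --001 [E]
  m12 ⊆ -11-0 [E]
  m14 ⊆ --110,-1-10,-11-0,0-11-
  m15 ⊆ 0-11- [E]
  m17 ⊆ --001,-00-1,1-0-1,1-00-
  m19 ⊆ -00-1,1-0-1
  m22 ⊆ --110 [E]
  m24 ⊆ 1-00-,11--0,11-0-,110--
  m25 ⊆ --001,1-0-1,1-00-,11-0-,110--
  m26 ⊆ -1-10,11--0,110--
  m27 ⊆ 1-0-1,110--
  m28 ⊆ -11-0,11--0,11-0-
  m29 ⊆ 11-0- [E]
  m30 ⊆ --110,-1-10,-11-0,11--0
E = {--001, --110, -11-0, 0-11-, 00--1, 11-0-}

NO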